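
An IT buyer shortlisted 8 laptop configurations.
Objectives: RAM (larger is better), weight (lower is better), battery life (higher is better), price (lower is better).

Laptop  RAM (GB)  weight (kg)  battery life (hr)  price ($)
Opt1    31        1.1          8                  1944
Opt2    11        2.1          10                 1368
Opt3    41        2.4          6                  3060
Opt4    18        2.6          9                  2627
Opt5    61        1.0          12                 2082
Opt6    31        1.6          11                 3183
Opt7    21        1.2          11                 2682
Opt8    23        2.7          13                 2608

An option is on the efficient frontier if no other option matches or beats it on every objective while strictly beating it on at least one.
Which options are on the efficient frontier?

Opt1: not dominated.
Opt2: not dominated (best price).
Opt3: dominated by Opt5 (RAM 61≥41, weight 1.0≤2.4, battery life 12≥6, price 2082≤3060).
Opt4: dominated by Opt5 (RAM 61≥18, weight 1.0≤2.6, battery life 12≥9, price 2082≤2627).
Opt5: not dominated (best RAM).
Opt6: dominated by Opt5 (RAM 61≥31, weight 1.0≤1.6, battery life 12≥11, price 2082≤3183).
Opt7: dominated by Opt5 (RAM 61≥21, weight 1.0≤1.2, battery life 12≥11, price 2082≤2682).
Opt8: not dominated (best battery life).

Opt1, Opt2, Opt5, Opt8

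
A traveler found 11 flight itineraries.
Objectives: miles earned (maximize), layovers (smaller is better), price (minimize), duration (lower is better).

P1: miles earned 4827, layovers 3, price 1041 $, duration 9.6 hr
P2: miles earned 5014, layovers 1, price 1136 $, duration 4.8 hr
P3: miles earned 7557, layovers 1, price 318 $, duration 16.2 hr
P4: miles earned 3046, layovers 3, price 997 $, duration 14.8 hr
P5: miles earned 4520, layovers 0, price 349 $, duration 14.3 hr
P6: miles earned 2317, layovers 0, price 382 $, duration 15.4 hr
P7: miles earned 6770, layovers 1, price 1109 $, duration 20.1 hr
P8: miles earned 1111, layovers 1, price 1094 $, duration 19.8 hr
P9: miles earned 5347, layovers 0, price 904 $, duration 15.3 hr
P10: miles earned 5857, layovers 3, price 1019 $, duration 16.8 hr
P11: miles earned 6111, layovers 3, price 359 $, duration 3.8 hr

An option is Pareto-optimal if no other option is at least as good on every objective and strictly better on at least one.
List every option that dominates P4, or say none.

P5: miles earned 4520≥3046, layovers 0≤3, price 349≤997, duration 14.3≤14.8 — dominates P4.
P11: miles earned 6111≥3046, layovers 3≤3, price 359≤997, duration 3.8≤14.8 — dominates P4.
Others (P1, P2, P3, P6, P7, P8, P9, P10) are each worse than P4 on at least one objective.

P5, P11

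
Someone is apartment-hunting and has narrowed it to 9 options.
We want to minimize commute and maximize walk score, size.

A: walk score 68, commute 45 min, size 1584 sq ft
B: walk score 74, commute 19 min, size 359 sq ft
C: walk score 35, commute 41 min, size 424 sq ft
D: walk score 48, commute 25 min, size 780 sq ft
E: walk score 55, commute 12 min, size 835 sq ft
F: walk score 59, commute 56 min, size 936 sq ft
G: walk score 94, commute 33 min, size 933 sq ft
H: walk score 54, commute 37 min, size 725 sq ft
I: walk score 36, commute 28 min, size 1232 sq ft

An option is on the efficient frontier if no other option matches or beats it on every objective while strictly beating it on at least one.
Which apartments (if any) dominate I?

none

A: worse on commute (45 vs 28).
B: worse on size (359 vs 1232).
C: worse on walk score (35 vs 36).
D: worse on size (780 vs 1232).
E: worse on size (835 vs 1232).
F: worse on commute (56 vs 28).
G: worse on commute (33 vs 28).
H: worse on commute (37 vs 28).
No option dominates I.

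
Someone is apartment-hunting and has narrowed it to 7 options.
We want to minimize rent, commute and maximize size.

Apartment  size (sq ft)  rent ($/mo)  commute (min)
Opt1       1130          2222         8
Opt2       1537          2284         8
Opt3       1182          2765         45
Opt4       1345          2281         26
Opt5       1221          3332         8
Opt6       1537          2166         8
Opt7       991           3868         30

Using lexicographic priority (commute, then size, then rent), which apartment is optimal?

Opt6

First minimize commute: best is 8, kept {Opt1, Opt2, Opt5, Opt6}.
Then maximize size: best is 1537, kept {Opt2, Opt6}.
Then minimize rent: best is 2166, kept {Opt6}.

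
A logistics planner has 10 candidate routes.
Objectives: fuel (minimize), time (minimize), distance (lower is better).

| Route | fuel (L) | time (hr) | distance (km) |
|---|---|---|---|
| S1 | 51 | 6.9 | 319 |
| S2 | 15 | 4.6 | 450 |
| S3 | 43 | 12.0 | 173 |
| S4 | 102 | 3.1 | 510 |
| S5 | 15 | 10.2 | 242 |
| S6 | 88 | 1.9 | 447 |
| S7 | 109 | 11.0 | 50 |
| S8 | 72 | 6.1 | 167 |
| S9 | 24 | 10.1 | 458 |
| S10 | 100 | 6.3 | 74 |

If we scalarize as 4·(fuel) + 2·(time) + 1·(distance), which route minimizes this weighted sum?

S5

S1: 4·51 + 2·6.9 + 1·319 = 536.8
S2: 4·15 + 2·4.6 + 1·450 = 519.2
S3: 4·43 + 2·12.0 + 1·173 = 369.0
S4: 4·102 + 2·3.1 + 1·510 = 924.2
S5: 4·15 + 2·10.2 + 1·242 = 322.4
S6: 4·88 + 2·1.9 + 1·447 = 802.8
S7: 4·109 + 2·11.0 + 1·50 = 508.0
S8: 4·72 + 2·6.1 + 1·167 = 467.2
S9: 4·24 + 2·10.1 + 1·458 = 574.2
S10: 4·100 + 2·6.3 + 1·74 = 486.6
Lowest: S5 at 322.4.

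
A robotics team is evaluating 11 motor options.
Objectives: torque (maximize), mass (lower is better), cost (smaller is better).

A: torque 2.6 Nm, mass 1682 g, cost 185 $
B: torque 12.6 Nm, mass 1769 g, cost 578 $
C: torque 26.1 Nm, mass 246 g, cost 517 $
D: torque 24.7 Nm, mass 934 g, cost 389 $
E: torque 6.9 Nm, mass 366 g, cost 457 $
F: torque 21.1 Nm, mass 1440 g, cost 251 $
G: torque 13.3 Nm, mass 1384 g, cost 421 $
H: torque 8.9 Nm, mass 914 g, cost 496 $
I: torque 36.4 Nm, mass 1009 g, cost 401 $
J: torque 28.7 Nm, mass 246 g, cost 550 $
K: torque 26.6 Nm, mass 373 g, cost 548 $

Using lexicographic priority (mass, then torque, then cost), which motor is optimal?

First minimize mass: best is 246, kept {C, J}.
Then maximize torque: best is 28.7, kept {J}.

J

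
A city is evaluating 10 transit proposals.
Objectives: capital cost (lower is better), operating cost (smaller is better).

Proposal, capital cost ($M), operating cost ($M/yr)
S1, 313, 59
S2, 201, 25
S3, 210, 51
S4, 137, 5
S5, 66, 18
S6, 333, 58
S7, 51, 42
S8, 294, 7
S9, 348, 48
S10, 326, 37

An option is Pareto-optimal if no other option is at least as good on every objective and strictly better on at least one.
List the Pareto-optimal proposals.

S4, S5, S7

S1: dominated by S2 (capital cost 201≤313, operating cost 25≤59).
S2: dominated by S4 (capital cost 137≤201, operating cost 5≤25).
S3: dominated by S2 (capital cost 201≤210, operating cost 25≤51).
S4: not dominated (best operating cost).
S5: not dominated.
S6: dominated by S2 (capital cost 201≤333, operating cost 25≤58).
S7: not dominated (best capital cost).
S8: dominated by S4 (capital cost 137≤294, operating cost 5≤7).
S9: dominated by S2 (capital cost 201≤348, operating cost 25≤48).
S10: dominated by S2 (capital cost 201≤326, operating cost 25≤37).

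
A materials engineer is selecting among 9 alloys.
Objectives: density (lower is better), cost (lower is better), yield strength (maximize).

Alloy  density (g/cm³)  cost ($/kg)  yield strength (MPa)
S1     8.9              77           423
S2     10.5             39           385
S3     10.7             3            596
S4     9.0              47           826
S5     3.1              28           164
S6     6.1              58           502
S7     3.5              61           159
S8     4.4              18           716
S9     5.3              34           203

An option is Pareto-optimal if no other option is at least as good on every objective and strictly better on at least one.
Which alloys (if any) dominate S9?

S8

S8: density 4.4≤5.3, cost 18≤34, yield strength 716≥203 — dominates S9.
Others (S1, S2, S3, S4, S5, S6, S7) are each worse than S9 on at least one objective.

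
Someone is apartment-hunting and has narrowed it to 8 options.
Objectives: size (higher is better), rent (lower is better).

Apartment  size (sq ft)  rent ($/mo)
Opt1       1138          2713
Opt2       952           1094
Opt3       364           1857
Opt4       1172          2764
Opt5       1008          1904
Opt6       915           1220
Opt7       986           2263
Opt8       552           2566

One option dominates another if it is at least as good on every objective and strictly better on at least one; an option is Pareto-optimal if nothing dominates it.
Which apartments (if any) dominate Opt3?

Opt2: size 952≥364, rent 1094≤1857 — dominates Opt3.
Opt6: size 915≥364, rent 1220≤1857 — dominates Opt3.
Others (Opt1, Opt4, Opt5, Opt7, Opt8) are each worse than Opt3 on at least one objective.

Opt2, Opt6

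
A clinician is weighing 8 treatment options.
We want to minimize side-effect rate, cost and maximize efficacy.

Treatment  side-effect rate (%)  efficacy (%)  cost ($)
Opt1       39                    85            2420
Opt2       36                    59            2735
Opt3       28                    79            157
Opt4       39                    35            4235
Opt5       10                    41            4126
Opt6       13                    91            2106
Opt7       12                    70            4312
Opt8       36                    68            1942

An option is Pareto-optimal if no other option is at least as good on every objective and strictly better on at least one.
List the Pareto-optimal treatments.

Opt3, Opt5, Opt6, Opt7

Opt1: dominated by Opt6 (side-effect rate 13≤39, efficacy 91≥85, cost 2106≤2420).
Opt2: dominated by Opt3 (side-effect rate 28≤36, efficacy 79≥59, cost 157≤2735).
Opt3: not dominated (best cost).
Opt4: dominated by Opt1 (side-effect rate 39≤39, efficacy 85≥35, cost 2420≤4235).
Opt5: not dominated (best side-effect rate).
Opt6: not dominated (best efficacy).
Opt7: not dominated.
Opt8: dominated by Opt3 (side-effect rate 28≤36, efficacy 79≥68, cost 157≤1942).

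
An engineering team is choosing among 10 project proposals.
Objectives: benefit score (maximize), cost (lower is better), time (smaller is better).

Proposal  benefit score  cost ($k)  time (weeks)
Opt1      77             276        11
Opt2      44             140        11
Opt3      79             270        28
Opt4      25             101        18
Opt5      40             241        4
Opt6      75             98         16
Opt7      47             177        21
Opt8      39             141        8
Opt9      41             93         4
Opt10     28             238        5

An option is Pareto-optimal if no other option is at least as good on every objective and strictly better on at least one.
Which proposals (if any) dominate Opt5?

Opt9: benefit score 41≥40, cost 93≤241, time 4≤4 — dominates Opt5.
Others (Opt1, Opt2, Opt3, Opt4, Opt6, Opt7, Opt8, Opt10) are each worse than Opt5 on at least one objective.

Opt9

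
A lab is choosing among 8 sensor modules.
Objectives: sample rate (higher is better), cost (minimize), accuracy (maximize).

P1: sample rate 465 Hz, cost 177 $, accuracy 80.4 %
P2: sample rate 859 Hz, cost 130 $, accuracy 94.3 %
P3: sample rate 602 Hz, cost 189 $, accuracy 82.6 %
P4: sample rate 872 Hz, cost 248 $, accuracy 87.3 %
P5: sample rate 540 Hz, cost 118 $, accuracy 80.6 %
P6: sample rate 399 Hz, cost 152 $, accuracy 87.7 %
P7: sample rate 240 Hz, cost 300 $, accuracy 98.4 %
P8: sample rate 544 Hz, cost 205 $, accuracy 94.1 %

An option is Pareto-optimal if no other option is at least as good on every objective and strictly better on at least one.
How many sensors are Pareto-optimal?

4

P1: dominated by P2 (sample rate 859≥465, cost 130≤177, accuracy 94.3≥80.4).
P2: not dominated.
P3: dominated by P2 (sample rate 859≥602, cost 130≤189, accuracy 94.3≥82.6).
P4: not dominated (best sample rate).
P5: not dominated (best cost).
P6: dominated by P2 (sample rate 859≥399, cost 130≤152, accuracy 94.3≥87.7).
P7: not dominated (best accuracy).
P8: dominated by P2 (sample rate 859≥544, cost 130≤205, accuracy 94.3≥94.1).
Pareto-optimal: P2, P4, P5, P7 → 4.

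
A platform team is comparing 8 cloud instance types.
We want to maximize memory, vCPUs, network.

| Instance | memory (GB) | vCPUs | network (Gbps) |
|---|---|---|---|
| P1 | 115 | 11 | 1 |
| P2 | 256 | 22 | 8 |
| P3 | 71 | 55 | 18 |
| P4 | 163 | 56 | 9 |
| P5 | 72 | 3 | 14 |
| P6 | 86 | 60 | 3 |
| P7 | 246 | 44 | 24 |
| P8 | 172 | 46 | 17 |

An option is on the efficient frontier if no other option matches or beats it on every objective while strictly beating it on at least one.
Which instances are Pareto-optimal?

P1: dominated by P2 (memory 256≥115, vCPUs 22≥11, network 8≥1).
P2: not dominated (best memory).
P3: not dominated.
P4: not dominated.
P5: dominated by P7 (memory 246≥72, vCPUs 44≥3, network 24≥14).
P6: not dominated (best vCPUs).
P7: not dominated (best network).
P8: not dominated.

P2, P3, P4, P6, P7, P8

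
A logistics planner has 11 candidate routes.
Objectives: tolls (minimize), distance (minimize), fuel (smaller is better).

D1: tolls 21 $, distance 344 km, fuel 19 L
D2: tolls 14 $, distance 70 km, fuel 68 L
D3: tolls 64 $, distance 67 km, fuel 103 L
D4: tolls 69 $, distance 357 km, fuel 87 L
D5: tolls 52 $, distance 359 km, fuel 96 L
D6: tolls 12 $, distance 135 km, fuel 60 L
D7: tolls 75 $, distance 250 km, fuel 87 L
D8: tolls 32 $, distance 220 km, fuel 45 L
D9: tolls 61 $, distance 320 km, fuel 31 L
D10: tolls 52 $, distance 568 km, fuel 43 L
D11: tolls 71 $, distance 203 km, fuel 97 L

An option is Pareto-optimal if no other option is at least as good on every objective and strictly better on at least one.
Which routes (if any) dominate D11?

D2: tolls 14≤71, distance 70≤203, fuel 68≤97 — dominates D11.
D6: tolls 12≤71, distance 135≤203, fuel 60≤97 — dominates D11.
Others (D1, D3, D4, D5, D7, D8, D9, D10) are each worse than D11 on at least one objective.

D2, D6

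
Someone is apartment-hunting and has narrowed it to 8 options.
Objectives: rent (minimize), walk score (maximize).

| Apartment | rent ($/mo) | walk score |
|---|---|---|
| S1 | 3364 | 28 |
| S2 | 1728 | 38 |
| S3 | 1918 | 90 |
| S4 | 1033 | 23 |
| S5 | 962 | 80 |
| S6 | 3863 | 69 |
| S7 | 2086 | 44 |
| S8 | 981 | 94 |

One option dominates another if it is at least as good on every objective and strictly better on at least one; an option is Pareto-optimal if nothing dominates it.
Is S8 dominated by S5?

No

S5 vs S8: S5 is worse on walk score (80 vs 94), so it does not dominate S8.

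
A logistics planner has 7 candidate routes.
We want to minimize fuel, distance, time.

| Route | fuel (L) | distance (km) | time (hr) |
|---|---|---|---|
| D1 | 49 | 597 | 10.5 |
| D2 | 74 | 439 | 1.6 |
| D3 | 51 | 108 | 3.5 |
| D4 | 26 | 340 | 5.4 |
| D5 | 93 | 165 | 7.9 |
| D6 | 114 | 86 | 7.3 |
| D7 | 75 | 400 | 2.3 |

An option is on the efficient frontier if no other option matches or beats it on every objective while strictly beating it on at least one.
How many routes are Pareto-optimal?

D1: dominated by D4 (fuel 26≤49, distance 340≤597, time 5.4≤10.5).
D2: not dominated (best time).
D3: not dominated.
D4: not dominated (best fuel).
D5: dominated by D3 (fuel 51≤93, distance 108≤165, time 3.5≤7.9).
D6: not dominated (best distance).
D7: not dominated.
Pareto-optimal: D2, D3, D4, D6, D7 → 5.

5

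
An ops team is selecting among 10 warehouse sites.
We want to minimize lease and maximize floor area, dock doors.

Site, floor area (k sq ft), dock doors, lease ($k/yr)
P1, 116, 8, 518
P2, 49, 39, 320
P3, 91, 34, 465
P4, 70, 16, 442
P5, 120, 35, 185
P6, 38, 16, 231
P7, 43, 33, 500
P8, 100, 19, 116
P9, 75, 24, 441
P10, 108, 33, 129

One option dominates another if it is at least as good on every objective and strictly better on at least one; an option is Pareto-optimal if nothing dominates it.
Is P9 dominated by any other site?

Yes

P5 vs P9: floor area 120≥75, dock doors 35≥24, lease 185≤441 — P5 is at least as good on every objective and strictly better on at least one, so P5 dominates P9.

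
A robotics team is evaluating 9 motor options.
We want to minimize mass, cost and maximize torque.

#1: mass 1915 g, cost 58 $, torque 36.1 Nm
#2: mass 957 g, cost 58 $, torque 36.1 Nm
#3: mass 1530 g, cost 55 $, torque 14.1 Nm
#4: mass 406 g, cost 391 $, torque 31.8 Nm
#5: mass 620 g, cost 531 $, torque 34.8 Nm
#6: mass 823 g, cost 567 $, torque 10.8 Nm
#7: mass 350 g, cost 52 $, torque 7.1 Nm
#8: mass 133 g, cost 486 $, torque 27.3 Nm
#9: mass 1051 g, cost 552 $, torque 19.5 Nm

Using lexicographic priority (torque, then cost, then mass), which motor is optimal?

First maximize torque: best is 36.1, kept {#1, #2}.
Then minimize cost: best is 58, kept {#1, #2}.
Then minimize mass: best is 957, kept {#2}.

#2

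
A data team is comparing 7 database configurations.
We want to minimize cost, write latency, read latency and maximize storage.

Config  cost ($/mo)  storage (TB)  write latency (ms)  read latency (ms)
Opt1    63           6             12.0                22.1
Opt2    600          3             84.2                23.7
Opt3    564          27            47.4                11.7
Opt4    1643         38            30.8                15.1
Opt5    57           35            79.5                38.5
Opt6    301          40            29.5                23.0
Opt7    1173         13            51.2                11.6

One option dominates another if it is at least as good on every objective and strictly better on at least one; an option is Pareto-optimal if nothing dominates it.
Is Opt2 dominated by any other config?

Yes

Opt1 vs Opt2: cost 63≤600, storage 6≥3, write latency 12.0≤84.2, read latency 22.1≤23.7 — Opt1 is at least as good on every objective and strictly better on at least one, so Opt1 dominates Opt2.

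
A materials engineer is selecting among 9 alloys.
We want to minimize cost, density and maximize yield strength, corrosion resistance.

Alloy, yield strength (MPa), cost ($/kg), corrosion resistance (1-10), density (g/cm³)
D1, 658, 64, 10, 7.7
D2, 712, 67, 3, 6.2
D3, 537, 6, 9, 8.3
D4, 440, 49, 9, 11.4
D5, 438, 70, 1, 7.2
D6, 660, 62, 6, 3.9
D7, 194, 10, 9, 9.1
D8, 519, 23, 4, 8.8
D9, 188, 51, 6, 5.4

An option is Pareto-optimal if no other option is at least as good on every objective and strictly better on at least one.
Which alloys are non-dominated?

D1, D2, D3, D6, D9

D1: not dominated (best corrosion resistance).
D2: not dominated (best yield strength).
D3: not dominated (best cost).
D4: dominated by D3 (yield strength 537≥440, cost 6≤49, corrosion resistance 9≥9, density 8.3≤11.4).
D5: dominated by D2 (yield strength 712≥438, cost 67≤70, corrosion resistance 3≥1, density 6.2≤7.2).
D6: not dominated (best density).
D7: dominated by D3 (yield strength 537≥194, cost 6≤10, corrosion resistance 9≥9, density 8.3≤9.1).
D8: dominated by D3 (yield strength 537≥519, cost 6≤23, corrosion resistance 9≥4, density 8.3≤8.8).
D9: not dominated.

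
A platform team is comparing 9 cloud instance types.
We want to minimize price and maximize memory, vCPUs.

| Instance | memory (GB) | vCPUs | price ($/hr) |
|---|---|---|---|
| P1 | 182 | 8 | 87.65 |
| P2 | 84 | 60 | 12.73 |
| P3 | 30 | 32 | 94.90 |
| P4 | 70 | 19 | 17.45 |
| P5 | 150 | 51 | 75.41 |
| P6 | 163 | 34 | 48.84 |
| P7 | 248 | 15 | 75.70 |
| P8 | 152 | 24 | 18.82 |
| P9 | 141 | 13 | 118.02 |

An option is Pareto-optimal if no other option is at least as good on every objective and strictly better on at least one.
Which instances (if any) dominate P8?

P1: worse on vCPUs (8 vs 24).
P2: worse on memory (84 vs 152).
P3: worse on memory (30 vs 152).
P4: worse on memory (70 vs 152).
P5: worse on memory (150 vs 152).
P6: worse on price (48.84 vs 18.82).
P7: worse on vCPUs (15 vs 24).
P9: worse on memory (141 vs 152).
No option dominates P8.

none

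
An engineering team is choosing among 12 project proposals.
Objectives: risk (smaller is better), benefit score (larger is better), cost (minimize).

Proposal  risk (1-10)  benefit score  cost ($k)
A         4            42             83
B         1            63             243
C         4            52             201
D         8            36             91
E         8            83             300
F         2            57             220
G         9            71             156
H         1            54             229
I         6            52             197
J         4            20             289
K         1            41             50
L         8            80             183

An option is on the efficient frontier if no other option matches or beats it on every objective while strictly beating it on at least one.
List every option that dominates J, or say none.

A, B, C, F, H, K

A: risk 4≤4, benefit score 42≥20, cost 83≤289 — dominates J.
B: risk 1≤4, benefit score 63≥20, cost 243≤289 — dominates J.
C: risk 4≤4, benefit score 52≥20, cost 201≤289 — dominates J.
F: risk 2≤4, benefit score 57≥20, cost 220≤289 — dominates J.
H: risk 1≤4, benefit score 54≥20, cost 229≤289 — dominates J.
K: risk 1≤4, benefit score 41≥20, cost 50≤289 — dominates J.
Others (D, E, G, I, L) are each worse than J on at least one objective.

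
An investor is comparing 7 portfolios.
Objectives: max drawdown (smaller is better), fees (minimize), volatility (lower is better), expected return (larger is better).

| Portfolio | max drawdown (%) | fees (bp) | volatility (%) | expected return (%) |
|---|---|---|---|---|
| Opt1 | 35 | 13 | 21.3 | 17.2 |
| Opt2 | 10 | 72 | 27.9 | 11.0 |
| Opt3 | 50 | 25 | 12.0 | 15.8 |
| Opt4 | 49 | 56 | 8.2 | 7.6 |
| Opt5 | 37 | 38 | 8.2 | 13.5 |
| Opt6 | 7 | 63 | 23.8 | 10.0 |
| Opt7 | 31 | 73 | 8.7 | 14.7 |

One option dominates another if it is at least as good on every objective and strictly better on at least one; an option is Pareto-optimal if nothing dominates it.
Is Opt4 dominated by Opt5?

Opt5 vs Opt4: max drawdown 37≤49, fees 38≤56, volatility 8.2≤8.2, expected return 13.5≥7.6 — Opt5 is at least as good on every objective with at least one strict improvement.

Yes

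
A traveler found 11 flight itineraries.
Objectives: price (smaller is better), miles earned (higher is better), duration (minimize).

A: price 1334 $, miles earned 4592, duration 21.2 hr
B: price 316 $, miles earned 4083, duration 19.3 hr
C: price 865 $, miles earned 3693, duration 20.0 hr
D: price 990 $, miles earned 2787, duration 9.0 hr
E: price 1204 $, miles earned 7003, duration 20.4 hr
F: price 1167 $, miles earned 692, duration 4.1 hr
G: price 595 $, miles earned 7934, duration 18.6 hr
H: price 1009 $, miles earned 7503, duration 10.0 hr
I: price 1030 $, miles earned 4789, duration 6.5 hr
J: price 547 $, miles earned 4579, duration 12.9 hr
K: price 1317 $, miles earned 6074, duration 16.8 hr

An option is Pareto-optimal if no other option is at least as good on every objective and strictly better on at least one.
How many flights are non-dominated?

A: dominated by E (price 1204≤1334, miles earned 7003≥4592, duration 20.4≤21.2).
B: not dominated (best price).
C: dominated by B (price 316≤865, miles earned 4083≥3693, duration 19.3≤20.0).
D: not dominated.
E: dominated by G (price 595≤1204, miles earned 7934≥7003, duration 18.6≤20.4).
F: not dominated (best duration).
G: not dominated (best miles earned).
H: not dominated.
I: not dominated.
J: not dominated.
K: dominated by H (price 1009≤1317, miles earned 7503≥6074, duration 10.0≤16.8).
Pareto-optimal: B, D, F, G, H, I, J → 7.

7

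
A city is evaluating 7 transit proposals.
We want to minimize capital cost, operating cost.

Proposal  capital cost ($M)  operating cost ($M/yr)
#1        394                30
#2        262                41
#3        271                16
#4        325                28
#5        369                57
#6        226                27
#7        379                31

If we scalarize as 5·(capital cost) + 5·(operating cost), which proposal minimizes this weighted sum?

#6

#1: 5·394 + 5·30 = 2120
#2: 5·262 + 5·41 = 1515
#3: 5·271 + 5·16 = 1435
#4: 5·325 + 5·28 = 1765
#5: 5·369 + 5·57 = 2130
#6: 5·226 + 5·27 = 1265
#7: 5·379 + 5·31 = 2050
Lowest: #6 at 1265.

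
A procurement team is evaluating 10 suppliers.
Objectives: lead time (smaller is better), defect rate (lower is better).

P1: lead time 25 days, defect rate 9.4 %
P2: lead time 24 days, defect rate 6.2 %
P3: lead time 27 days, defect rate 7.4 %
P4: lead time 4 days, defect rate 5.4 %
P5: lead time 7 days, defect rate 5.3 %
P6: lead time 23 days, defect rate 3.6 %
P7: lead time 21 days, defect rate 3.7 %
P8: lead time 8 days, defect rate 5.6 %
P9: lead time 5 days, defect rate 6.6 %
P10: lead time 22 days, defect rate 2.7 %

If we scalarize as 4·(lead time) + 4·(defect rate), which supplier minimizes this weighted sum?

P4

P1: 4·25 + 4·9.4 = 137.6
P2: 4·24 + 4·6.2 = 120.8
P3: 4·27 + 4·7.4 = 137.6
P4: 4·4 + 4·5.4 = 37.6
P5: 4·7 + 4·5.3 = 49.2
P6: 4·23 + 4·3.6 = 106.4
P7: 4·21 + 4·3.7 = 98.8
P8: 4·8 + 4·5.6 = 54.4
P9: 4·5 + 4·6.6 = 46.4
P10: 4·22 + 4·2.7 = 98.8
Lowest: P4 at 37.6.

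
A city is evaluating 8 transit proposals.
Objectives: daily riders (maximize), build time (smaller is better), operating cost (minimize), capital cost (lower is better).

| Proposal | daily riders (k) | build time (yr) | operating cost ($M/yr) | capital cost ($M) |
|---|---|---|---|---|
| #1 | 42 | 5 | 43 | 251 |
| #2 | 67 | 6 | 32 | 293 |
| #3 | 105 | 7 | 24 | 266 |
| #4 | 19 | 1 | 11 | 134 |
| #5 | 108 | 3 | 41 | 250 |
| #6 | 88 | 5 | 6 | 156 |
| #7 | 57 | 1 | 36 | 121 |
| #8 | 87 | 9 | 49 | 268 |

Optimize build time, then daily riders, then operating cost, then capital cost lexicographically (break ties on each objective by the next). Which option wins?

First minimize build time: best is 1, kept {#4, #7}.
Then maximize daily riders: best is 57, kept {#7}.

#7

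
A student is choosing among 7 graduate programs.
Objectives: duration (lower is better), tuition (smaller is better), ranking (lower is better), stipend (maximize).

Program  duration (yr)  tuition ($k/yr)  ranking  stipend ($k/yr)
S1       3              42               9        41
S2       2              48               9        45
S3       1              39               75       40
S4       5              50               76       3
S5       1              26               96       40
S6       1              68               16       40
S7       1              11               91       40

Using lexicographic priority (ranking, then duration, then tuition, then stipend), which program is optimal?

First minimize ranking: best is 9, kept {S1, S2}.
Then minimize duration: best is 2, kept {S2}.

S2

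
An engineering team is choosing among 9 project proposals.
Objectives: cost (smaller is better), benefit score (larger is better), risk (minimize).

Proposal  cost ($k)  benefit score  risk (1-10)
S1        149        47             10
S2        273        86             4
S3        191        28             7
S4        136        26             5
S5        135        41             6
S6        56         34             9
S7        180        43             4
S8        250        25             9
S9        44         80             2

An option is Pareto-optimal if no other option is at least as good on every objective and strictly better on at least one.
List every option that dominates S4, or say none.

S9

S9: cost 44≤136, benefit score 80≥26, risk 2≤5 — dominates S4.
Others (S1, S2, S3, S5, S6, S7, S8) are each worse than S4 on at least one objective.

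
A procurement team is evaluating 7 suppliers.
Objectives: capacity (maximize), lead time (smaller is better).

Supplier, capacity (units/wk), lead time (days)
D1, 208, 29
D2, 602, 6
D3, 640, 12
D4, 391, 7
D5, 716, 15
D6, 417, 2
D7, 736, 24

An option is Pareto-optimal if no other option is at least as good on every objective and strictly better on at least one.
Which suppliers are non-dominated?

D2, D3, D5, D6, D7

D1: dominated by D2 (capacity 602≥208, lead time 6≤29).
D2: not dominated.
D3: not dominated.
D4: dominated by D2 (capacity 602≥391, lead time 6≤7).
D5: not dominated.
D6: not dominated (best lead time).
D7: not dominated (best capacity).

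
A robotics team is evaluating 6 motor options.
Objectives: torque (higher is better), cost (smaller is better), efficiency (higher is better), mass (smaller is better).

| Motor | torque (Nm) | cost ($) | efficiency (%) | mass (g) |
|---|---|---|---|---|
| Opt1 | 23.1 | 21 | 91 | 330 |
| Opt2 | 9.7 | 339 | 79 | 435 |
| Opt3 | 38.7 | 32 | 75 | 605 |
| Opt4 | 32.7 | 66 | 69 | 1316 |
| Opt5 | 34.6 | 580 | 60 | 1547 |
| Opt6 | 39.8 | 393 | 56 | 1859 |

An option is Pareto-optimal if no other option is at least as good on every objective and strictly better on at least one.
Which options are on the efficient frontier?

Opt1, Opt3, Opt6

Opt1: not dominated (best cost).
Opt2: dominated by Opt1 (torque 23.1≥9.7, cost 21≤339, efficiency 91≥79, mass 330≤435).
Opt3: not dominated.
Opt4: dominated by Opt3 (torque 38.7≥32.7, cost 32≤66, efficiency 75≥69, mass 605≤1316).
Opt5: dominated by Opt3 (torque 38.7≥34.6, cost 32≤580, efficiency 75≥60, mass 605≤1547).
Opt6: not dominated (best torque).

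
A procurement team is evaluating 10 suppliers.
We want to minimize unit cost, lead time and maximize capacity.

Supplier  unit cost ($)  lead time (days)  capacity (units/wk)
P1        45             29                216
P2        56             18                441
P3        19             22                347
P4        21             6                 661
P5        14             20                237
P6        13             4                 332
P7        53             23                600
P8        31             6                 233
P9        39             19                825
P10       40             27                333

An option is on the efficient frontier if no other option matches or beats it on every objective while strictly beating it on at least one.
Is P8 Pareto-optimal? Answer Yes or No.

P4 vs P8: unit cost 21≤31, lead time 6≤6, capacity 661≥233 — P4 is at least as good on every objective and strictly better on at least one, so P4 dominates P8.

No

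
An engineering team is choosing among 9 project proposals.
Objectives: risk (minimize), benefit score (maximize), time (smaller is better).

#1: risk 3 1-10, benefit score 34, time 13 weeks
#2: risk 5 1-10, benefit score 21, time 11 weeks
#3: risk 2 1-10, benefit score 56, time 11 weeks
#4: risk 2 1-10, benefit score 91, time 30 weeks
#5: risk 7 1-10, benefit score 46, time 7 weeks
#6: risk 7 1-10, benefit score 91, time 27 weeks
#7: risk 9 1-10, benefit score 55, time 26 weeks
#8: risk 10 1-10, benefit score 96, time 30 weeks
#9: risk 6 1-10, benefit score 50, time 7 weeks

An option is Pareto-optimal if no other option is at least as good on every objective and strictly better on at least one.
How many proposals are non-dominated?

5

#1: dominated by #3 (risk 2≤3, benefit score 56≥34, time 11≤13).
#2: dominated by #3 (risk 2≤5, benefit score 56≥21, time 11≤11).
#3: not dominated.
#4: not dominated.
#5: dominated by #9 (risk 6≤7, benefit score 50≥46, time 7≤7).
#6: not dominated.
#7: dominated by #3 (risk 2≤9, benefit score 56≥55, time 11≤26).
#8: not dominated (best benefit score).
#9: not dominated.
Pareto-optimal: #3, #4, #6, #8, #9 → 5.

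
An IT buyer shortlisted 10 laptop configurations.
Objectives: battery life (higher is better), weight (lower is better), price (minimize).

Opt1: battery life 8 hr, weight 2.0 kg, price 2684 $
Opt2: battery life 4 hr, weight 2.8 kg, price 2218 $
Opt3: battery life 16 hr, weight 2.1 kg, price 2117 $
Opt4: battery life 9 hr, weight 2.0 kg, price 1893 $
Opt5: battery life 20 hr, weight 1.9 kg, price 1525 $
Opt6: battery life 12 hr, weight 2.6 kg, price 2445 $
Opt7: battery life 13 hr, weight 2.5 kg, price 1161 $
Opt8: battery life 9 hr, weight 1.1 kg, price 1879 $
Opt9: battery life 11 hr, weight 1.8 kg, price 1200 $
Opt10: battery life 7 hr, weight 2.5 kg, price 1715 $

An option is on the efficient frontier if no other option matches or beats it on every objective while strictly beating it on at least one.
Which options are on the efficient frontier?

Opt1: dominated by Opt4 (battery life 9≥8, weight 2.0≤2.0, price 1893≤2684).
Opt2: dominated by Opt3 (battery life 16≥4, weight 2.1≤2.8, price 2117≤2218).
Opt3: dominated by Opt5 (battery life 20≥16, weight 1.9≤2.1, price 1525≤2117).
Opt4: dominated by Opt5 (battery life 20≥9, weight 1.9≤2.0, price 1525≤1893).
Opt5: not dominated (best battery life).
Opt6: dominated by Opt3 (battery life 16≥12, weight 2.1≤2.6, price 2117≤2445).
Opt7: not dominated (best price).
Opt8: not dominated (best weight).
Opt9: not dominated.
Opt10: dominated by Opt5 (battery life 20≥7, weight 1.9≤2.5, price 1525≤1715).

Opt5, Opt7, Opt8, Opt9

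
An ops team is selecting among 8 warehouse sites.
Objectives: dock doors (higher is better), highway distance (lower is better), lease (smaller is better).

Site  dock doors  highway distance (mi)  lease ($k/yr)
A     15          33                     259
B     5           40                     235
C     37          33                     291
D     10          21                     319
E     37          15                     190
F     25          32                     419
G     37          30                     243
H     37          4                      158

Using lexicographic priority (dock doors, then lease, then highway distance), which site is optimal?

H

First maximize dock doors: best is 37, kept {C, E, G, H}.
Then minimize lease: best is 158, kept {H}.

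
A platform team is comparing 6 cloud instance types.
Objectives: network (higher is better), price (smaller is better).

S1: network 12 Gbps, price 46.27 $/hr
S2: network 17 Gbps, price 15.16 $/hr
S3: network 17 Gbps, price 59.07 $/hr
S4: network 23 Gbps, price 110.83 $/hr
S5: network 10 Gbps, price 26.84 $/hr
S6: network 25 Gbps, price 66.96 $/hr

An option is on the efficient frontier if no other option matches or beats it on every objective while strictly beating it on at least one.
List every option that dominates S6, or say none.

S1: worse on network (12 vs 25).
S2: worse on network (17 vs 25).
S3: worse on network (17 vs 25).
S4: worse on network (23 vs 25).
S5: worse on network (10 vs 25).
No option dominates S6.

none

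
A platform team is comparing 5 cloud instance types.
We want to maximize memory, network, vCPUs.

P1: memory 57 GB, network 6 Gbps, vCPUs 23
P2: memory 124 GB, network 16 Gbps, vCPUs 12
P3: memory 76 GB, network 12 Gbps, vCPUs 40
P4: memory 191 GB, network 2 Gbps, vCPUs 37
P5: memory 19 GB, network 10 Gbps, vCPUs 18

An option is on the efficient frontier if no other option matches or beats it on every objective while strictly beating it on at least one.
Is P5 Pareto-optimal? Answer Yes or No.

No

P3 vs P5: memory 76≥19, network 12≥10, vCPUs 40≥18 — P3 is at least as good on every objective and strictly better on at least one, so P3 dominates P5.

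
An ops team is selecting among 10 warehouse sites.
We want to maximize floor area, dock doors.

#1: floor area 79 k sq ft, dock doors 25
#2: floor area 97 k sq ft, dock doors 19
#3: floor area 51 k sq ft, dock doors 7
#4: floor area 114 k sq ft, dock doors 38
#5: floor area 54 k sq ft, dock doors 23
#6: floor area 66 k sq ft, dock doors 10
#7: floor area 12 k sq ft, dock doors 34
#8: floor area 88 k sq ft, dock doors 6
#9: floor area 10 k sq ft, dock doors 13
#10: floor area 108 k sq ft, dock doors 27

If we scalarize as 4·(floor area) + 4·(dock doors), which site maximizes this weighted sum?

#4

#1: 4·79 + 4·25 = 416
#2: 4·97 + 4·19 = 464
#3: 4·51 + 4·7 = 232
#4: 4·114 + 4·38 = 608
#5: 4·54 + 4·23 = 308
#6: 4·66 + 4·10 = 304
#7: 4·12 + 4·34 = 184
#8: 4·88 + 4·6 = 376
#9: 4·10 + 4·13 = 92
#10: 4·108 + 4·27 = 540
Highest: #4 at 608.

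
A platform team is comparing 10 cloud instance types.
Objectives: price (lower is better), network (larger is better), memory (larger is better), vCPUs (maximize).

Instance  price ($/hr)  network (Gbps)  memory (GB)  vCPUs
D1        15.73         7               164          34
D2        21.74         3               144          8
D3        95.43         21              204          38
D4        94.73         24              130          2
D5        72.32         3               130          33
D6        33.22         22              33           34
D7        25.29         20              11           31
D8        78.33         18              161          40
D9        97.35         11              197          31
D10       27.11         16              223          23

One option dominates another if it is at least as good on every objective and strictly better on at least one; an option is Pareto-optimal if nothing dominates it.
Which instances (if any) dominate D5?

D1: price 15.73≤72.32, network 7≥3, memory 164≥130, vCPUs 34≥33 — dominates D5.
Others (D2, D3, D4, D6, D7, D8, D9, D10) are each worse than D5 on at least one objective.

D1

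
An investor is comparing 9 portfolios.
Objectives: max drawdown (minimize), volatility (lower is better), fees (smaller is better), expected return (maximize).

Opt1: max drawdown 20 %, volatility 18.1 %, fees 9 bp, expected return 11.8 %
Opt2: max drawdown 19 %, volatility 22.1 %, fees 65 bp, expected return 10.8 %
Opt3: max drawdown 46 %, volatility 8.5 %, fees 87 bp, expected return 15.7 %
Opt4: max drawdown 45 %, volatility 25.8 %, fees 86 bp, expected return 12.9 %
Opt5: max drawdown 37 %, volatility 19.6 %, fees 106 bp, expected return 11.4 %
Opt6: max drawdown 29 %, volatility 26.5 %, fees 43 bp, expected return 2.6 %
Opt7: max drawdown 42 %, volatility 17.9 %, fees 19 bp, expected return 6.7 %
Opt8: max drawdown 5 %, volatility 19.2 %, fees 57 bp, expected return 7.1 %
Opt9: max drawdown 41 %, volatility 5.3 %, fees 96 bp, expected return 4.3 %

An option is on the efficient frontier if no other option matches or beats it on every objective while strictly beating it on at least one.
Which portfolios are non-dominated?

Opt1: not dominated (best fees).
Opt2: not dominated.
Opt3: not dominated (best expected return).
Opt4: not dominated.
Opt5: dominated by Opt1 (max drawdown 20≤37, volatility 18.1≤19.6, fees 9≤106, expected return 11.8≥11.4).
Opt6: dominated by Opt1 (max drawdown 20≤29, volatility 18.1≤26.5, fees 9≤43, expected return 11.8≥2.6).
Opt7: not dominated.
Opt8: not dominated (best max drawdown).
Opt9: not dominated (best volatility).

Opt1, Opt2, Opt3, Opt4, Opt7, Opt8, Opt9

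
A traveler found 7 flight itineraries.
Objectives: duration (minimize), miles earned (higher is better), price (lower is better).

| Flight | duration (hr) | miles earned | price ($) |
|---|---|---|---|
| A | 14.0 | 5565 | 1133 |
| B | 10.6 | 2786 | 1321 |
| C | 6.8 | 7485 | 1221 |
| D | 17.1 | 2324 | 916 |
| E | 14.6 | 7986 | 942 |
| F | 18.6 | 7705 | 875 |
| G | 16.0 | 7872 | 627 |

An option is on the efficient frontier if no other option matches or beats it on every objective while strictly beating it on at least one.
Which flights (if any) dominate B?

C

C: duration 6.8≤10.6, miles earned 7485≥2786, price 1221≤1321 — dominates B.
Others (A, D, E, F, G) are each worse than B on at least one objective.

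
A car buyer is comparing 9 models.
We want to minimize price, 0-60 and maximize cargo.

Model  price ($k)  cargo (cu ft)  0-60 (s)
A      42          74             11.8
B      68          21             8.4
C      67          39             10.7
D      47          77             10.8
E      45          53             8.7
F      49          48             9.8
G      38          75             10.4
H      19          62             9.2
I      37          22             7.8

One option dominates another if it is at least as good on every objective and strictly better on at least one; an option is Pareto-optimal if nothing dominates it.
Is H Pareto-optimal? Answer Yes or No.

Yes

A: worse on price (42 vs 19).
B: worse on price (68 vs 19).
C: worse on price (67 vs 19).
D: worse on price (47 vs 19).
E: worse on price (45 vs 19).
F: worse on price (49 vs 19).
G: worse on price (38 vs 19).
I: worse on price (37 vs 19).
No option is at least as good as H on every objective and strictly better on one.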